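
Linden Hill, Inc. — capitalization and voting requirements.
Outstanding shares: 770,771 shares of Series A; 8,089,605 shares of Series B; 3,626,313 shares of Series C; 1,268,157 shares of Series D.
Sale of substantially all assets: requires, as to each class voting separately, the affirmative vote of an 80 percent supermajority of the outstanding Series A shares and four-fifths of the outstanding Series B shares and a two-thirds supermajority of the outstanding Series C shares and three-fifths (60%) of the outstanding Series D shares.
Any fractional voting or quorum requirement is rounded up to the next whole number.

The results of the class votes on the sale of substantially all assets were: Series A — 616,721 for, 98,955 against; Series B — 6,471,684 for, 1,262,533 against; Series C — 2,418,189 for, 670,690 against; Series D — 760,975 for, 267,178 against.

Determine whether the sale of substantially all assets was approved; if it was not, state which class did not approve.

Series A: 4/5 of 770771 = 616616.80, rounded up to 616617; 616,617 required, 616,721 in favor — approved.
Series B: 4/5 of 8089605 = 6471684; 6,471,684 required, 6,471,684 in favor — approved.
Series C: 2/3 of 3626313 = 2417542; 2,417,542 required, 2,418,189 in favor — approved.
Series D: 3/5 of 1268157 = 760894.20, rounded up to 760895; 760,895 required, 760,975 in favor — approved.

Approved — every class gave the required vote.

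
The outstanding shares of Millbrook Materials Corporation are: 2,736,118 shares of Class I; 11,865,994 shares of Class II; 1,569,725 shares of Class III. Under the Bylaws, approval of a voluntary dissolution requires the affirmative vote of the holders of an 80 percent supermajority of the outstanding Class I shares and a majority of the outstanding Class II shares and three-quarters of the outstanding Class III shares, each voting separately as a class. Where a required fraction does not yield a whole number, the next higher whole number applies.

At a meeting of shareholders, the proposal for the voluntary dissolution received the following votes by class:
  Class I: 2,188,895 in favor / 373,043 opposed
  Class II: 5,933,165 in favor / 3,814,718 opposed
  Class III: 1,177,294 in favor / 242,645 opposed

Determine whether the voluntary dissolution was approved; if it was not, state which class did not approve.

Class I: 4/5 of 2736118 = 2188894.40, rounded up to 2188895; 2,188,895 required, 2,188,895 in favor — approved.
Class II: a majority of 11865994 is 5932998; 5,932,998 required, 5,933,165 in favor — approved.
Class III: 3/4 of 1569725 = 1177293.75, rounded up to 1177294; 1,177,294 required, 1,177,294 in favor — approved.

Approved — every class gave the required vote.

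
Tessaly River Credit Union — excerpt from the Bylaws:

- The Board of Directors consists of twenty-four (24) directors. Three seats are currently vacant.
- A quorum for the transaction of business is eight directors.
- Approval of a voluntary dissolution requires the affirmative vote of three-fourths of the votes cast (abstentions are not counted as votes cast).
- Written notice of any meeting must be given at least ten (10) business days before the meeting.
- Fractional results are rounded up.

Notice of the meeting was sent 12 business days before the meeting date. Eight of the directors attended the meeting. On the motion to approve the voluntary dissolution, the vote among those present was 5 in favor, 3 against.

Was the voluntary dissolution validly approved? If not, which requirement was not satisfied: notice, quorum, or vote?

Invalid — vote requirement not satisfied.

Notice: 12 business days given; 10 required (12 ≥ 10). Satisfied.
Quorum: 8 present; quorum is 8. Satisfied.
Vote: the voluntary dissolution requires three-fourths of the votes cast (8). 3/4 of 8 = 6, so 6 affirmative votes are needed; 5 voted in favor. Not satisfied.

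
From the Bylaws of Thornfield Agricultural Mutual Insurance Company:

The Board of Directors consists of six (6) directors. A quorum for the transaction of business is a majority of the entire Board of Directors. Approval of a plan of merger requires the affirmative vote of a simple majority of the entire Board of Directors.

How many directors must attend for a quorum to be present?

4

A majority of 6 is 4.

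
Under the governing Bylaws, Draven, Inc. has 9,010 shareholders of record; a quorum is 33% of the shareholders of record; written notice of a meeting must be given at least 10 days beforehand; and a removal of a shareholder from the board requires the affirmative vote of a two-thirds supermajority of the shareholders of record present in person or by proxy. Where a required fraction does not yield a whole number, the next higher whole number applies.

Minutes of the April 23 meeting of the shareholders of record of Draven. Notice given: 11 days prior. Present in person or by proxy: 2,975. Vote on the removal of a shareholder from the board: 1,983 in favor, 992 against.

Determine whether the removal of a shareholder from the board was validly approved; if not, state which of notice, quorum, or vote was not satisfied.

Notice: 11 days given; 10 required. Satisfied.
Quorum: 33% of 9,010 = 2,973.30, rounded up to 2,974; 2,975 present. Satisfied.
Vote: requires two-thirds of those present (2,975); 2/3 of 2975 = 1983.33, rounded up to 1984, so 1,984 needed; 1,983 in favor. Not satisfied.

Invalid — vote requirement not satisfied.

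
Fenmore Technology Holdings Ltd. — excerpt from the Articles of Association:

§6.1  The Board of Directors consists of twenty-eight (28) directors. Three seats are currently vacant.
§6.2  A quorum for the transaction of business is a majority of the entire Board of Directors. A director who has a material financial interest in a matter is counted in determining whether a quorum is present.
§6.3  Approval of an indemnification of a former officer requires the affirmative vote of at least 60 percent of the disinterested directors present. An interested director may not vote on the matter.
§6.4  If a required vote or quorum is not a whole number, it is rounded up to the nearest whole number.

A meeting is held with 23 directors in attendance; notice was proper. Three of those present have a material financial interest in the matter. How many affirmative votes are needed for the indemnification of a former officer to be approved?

The indemnification of a former officer requires three-fifths of the disinterested directors present (23 − 3 = 20).
3/5 of 20 = 12.

12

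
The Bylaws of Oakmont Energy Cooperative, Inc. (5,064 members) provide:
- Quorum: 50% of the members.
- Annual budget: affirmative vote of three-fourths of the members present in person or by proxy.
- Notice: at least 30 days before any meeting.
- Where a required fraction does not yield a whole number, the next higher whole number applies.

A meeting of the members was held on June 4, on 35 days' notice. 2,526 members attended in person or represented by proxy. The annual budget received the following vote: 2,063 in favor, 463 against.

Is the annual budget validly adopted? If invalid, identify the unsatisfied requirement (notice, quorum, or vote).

Notice: 35 days given; 30 required. Satisfied.
Quorum: 50% of 5,064 = 2,532; 2,526 present. Not satisfied.
Vote: requires three-fourths of those present (2,526); 3/4 of 2526 = 1894.50, rounded up to 1895, so 1,895 needed; 2,063 in favor. Satisfied.

Invalid — quorum requirement not satisfied.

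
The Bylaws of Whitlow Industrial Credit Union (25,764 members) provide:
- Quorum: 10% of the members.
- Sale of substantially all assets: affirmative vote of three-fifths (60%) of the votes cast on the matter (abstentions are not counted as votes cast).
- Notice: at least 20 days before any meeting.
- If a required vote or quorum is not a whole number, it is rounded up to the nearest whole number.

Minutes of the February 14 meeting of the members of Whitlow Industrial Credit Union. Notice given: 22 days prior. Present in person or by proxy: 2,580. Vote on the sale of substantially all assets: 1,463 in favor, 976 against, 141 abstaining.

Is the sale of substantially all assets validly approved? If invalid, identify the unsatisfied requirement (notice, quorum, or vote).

Invalid — vote requirement not satisfied.

Notice: 22 days given; 20 required. Satisfied.
Quorum: 10% of 25,764 = 2,576.40, rounded up to 2,577; 2,580 present. Satisfied.
Vote: requires three-fifths of the votes cast (2,580 − 141 abstaining = 2,439); 3/5 of 2439 = 1463.40, rounded up to 1464, so 1,464 needed; 1,463 in favor. Not satisfied.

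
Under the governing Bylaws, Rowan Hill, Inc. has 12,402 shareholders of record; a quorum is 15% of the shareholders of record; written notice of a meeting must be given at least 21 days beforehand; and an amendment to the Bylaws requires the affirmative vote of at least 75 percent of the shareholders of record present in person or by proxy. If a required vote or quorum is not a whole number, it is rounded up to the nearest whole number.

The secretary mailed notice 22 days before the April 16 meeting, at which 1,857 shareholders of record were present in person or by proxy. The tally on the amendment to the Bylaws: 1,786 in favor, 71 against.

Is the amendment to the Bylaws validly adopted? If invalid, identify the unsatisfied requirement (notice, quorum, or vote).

Invalid — quorum requirement not satisfied.

Notice: 22 days given; 21 required. Satisfied.
Quorum: 15% of 12,402 = 1,860.30, rounded up to 1,861; 1,857 present. Not satisfied.
Vote: requires three-fourths of those present (1,857); 3/4 of 1857 = 1392.75, rounded up to 1393, so 1,393 needed; 1,786 in favor. Satisfied.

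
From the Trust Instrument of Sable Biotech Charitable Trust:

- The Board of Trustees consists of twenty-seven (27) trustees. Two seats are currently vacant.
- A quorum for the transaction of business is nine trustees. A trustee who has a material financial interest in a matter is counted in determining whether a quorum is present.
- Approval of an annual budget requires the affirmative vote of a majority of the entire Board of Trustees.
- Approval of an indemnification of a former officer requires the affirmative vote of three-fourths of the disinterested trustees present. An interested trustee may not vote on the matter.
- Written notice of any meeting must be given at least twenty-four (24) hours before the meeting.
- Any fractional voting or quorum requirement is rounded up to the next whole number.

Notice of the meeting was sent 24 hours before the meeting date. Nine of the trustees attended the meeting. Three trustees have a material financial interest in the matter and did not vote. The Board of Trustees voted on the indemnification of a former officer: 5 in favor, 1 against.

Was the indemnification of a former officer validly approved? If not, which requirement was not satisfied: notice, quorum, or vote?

Notice: 24 hours given; 24 required (24 ≥ 24). Satisfied.
Quorum: 9 present (interested trustees count toward quorum); quorum is 9. Satisfied.
Vote: the indemnification of a former officer requires three-fourths of the disinterested trustees present (9 − 3 = 6). 3/4 of 6 = 4.50, rounded up to 5, so 5 affirmative votes are needed; 5 voted in favor. Satisfied.

Valid — all requirements satisfied.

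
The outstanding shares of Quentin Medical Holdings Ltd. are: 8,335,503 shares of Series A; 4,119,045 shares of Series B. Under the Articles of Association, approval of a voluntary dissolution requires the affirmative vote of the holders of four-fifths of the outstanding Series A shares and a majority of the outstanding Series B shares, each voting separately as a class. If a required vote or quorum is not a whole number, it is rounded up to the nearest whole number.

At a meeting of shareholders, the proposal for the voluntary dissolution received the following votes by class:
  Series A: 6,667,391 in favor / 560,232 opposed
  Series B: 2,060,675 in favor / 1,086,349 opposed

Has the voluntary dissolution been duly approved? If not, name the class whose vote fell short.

Series A: 4/5 of 8335503 = 6668402.40, rounded up to 6668403; 6,668,403 required, 6,667,391 in favor — not approved.
Series B: a majority of 4119045 is 2059523; 2,059,523 required, 2,060,675 in favor — approved.

Not approved — the Series A shares did not give the required vote.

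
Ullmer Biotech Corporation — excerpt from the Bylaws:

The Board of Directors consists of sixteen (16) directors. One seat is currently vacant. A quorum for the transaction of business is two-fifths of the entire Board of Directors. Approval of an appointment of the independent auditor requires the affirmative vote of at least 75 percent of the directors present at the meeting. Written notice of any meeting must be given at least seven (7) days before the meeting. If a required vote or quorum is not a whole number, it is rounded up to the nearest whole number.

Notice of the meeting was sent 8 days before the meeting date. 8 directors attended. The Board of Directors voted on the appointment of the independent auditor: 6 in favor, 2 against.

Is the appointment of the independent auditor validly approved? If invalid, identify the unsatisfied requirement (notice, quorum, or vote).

Valid — all requirements satisfied.

Notice: 8 days given; 7 required (8 ≥ 7). Satisfied.
Quorum: 8 present; quorum is 7. Satisfied.
Vote: the appointment of the independent auditor requires three-fourths of the directors present (8). 3/4 of 8 = 6, so 6 affirmative votes are needed; 6 voted in favor. Satisfied.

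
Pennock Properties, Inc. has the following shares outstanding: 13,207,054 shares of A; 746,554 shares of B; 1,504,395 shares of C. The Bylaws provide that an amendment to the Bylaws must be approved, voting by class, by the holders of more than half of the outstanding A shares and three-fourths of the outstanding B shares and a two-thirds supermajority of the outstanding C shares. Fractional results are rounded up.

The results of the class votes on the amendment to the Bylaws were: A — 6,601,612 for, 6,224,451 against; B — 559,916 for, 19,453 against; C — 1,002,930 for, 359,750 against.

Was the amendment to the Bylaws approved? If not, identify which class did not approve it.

A: a majority of 13207054 is 6603528; 6,603,528 required, 6,601,612 in favor — not approved.
B: 3/4 of 746554 = 559915.50, rounded up to 559916; 559,916 required, 559,916 in favor — approved.
C: 2/3 of 1504395 = 1002930; 1,002,930 required, 1,002,930 in favor — approved.

Not approved — the A shares did not give the required vote.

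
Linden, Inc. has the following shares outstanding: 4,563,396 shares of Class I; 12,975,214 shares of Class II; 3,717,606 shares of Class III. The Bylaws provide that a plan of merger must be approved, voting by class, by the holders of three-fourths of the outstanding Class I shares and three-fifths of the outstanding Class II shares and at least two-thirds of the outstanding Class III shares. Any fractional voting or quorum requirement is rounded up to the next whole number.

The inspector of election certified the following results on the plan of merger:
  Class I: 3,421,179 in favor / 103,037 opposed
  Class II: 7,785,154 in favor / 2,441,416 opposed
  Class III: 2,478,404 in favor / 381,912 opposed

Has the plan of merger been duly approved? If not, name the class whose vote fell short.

Class I: 3/4 of 4563396 = 3422547; 3,422,547 required, 3,421,179 in favor — not approved.
Class II: 3/5 of 12975214 = 7785128.40, rounded up to 7785129; 7,785,129 required, 7,785,154 in favor — approved.
Class III: 2/3 of 3717606 = 2478404; 2,478,404 required, 2,478,404 in favor — approved.

Not approved — the Class I shares did not give the required vote.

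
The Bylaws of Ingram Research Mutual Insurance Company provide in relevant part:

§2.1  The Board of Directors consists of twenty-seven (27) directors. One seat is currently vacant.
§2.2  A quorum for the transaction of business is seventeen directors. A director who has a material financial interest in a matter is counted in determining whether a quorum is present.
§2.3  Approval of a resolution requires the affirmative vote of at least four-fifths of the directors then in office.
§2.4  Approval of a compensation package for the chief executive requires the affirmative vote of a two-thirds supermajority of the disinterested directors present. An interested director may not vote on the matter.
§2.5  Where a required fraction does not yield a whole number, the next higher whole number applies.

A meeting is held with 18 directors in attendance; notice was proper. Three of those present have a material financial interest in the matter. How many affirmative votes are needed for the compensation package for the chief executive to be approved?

The compensation package for the chief executive requires two-thirds of the disinterested directors present (18 − 3 = 15).
2/3 of 15 = 10.

10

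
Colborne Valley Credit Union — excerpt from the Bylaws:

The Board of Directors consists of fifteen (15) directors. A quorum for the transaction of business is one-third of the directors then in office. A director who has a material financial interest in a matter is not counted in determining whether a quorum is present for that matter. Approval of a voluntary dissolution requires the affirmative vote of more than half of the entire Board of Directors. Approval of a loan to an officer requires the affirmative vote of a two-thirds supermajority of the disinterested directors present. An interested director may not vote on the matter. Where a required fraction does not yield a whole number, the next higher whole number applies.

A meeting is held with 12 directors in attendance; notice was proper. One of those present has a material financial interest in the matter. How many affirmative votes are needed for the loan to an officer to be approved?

8

The loan to an officer requires two-thirds of the disinterested directors present (12 − 1 = 11).
2/3 of 11 = 7.33, rounded up to 8.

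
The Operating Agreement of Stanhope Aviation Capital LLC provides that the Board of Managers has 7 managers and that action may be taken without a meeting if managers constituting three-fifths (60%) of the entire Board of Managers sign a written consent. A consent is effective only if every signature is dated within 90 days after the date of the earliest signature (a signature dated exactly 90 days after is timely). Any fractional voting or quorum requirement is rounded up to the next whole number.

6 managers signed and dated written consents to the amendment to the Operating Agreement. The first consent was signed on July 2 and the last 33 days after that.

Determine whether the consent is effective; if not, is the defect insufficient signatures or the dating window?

Effective — both the signature and dating-window requirements are satisfied.

Signatures required: three-fifths (60%) of 7 — 3/5 of 7 = 4.20, rounded up to 5, so 5 needed; 6 signed. Sufficient.
Dating window: the latest signature is 33 days after the earliest; the limit is 90 days. Within the window.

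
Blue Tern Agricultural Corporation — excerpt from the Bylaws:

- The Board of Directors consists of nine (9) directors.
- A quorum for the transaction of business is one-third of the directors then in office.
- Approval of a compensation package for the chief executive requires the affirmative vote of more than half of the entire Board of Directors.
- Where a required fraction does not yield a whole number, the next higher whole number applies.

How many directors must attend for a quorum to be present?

1/3 of 9 = 3.

3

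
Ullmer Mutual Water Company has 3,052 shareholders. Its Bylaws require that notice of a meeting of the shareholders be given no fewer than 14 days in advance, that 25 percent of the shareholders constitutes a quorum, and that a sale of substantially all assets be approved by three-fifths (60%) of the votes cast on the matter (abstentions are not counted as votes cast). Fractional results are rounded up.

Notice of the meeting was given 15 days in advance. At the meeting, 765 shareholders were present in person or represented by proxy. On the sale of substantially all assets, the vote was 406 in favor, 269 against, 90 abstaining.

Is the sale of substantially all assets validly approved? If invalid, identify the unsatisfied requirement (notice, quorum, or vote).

Valid — all requirements satisfied.

Notice: 15 days given; 14 required. Satisfied.
Quorum: 25% of 3,052 = 763; 765 present. Satisfied.
Vote: requires three-fifths of the votes cast (765 − 90 abstaining = 675); 3/5 of 675 = 405, so 405 needed; 406 in favor. Satisfied.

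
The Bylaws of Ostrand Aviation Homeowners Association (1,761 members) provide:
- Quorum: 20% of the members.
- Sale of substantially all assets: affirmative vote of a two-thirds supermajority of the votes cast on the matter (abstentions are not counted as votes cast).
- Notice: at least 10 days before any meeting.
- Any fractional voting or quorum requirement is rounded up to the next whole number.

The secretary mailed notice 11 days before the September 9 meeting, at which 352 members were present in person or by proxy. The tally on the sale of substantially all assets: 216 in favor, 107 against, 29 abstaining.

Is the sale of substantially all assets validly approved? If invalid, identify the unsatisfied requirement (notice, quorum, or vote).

Invalid — quorum requirement not satisfied.

Notice: 11 days given; 10 required. Satisfied.
Quorum: 20% of 1,761 = 352.20, rounded up to 353; 352 present. Not satisfied.
Vote: requires two-thirds of the votes cast (352 − 29 abstaining = 323); 2/3 of 323 = 215.33, rounded up to 216, so 216 needed; 216 in favor. Satisfied.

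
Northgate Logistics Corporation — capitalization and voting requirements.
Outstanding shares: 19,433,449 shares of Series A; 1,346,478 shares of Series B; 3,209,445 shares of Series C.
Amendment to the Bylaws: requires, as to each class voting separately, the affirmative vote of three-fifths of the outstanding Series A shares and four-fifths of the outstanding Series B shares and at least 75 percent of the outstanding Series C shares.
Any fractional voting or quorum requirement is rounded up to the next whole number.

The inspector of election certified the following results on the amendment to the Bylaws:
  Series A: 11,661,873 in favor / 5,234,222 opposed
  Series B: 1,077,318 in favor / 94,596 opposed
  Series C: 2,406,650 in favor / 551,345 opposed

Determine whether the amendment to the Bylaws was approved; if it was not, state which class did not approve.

Not approved — the Series C shares did not give the required vote.

Series A: 3/5 of 19433449 = 11660069.40, rounded up to 11660070; 11,660,070 required, 11,661,873 in favor — approved.
Series B: 4/5 of 1346478 = 1077182.40, rounded up to 1077183; 1,077,183 required, 1,077,318 in favor — approved.
Series C: 3/4 of 3209445 = 2407083.75, rounded up to 2407084; 2,407,084 required, 2,406,650 in favor — not approved.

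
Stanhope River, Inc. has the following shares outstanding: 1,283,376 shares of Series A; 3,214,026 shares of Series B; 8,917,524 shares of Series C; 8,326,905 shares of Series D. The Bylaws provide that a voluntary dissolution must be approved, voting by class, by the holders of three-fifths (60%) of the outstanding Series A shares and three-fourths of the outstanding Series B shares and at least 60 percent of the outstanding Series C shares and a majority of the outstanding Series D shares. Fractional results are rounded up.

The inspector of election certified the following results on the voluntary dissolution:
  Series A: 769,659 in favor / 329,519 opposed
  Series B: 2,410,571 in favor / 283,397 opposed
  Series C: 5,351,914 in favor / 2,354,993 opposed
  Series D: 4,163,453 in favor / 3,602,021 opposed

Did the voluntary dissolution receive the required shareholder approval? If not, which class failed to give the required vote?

Not approved — the Series A shares did not give the required vote.

Series A: 3/5 of 1283376 = 770025.60, rounded up to 770026; 770,026 required, 769,659 in favor — not approved.
Series B: 3/4 of 3214026 = 2410519.50, rounded up to 2410520; 2,410,520 required, 2,410,571 in favor — approved.
Series C: 3/5 of 8917524 = 5350514.40, rounded up to 5350515; 5,350,515 required, 5,351,914 in favor — approved.
Series D: a majority of 8326905 is 4163453; 4,163,453 required, 4,163,453 in favor — approved.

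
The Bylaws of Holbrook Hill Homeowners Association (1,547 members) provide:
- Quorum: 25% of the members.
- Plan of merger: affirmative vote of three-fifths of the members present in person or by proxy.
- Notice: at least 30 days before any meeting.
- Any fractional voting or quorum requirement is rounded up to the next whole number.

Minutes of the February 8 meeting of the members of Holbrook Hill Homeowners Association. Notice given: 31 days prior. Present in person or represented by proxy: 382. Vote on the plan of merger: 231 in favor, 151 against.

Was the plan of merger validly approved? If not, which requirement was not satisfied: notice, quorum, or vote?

Invalid — quorum requirement not satisfied.

Notice: 31 days given; 30 required. Satisfied.
Quorum: 25% of 1,547 = 386.75, rounded up to 387; 382 present. Not satisfied.
Vote: requires three-fifths of those present (382); 3/5 of 382 = 229.20, rounded up to 230, so 230 needed; 231 in favor. Satisfied.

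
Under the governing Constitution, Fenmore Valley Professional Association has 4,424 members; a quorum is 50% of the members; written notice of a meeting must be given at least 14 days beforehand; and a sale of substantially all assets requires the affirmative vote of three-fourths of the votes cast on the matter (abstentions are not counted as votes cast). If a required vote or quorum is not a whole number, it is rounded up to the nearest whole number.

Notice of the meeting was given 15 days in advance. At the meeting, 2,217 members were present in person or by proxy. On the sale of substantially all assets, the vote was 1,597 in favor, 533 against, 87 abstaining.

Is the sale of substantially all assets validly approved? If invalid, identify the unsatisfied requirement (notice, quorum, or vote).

Invalid — vote requirement not satisfied.

Notice: 15 days given; 14 required. Satisfied.
Quorum: 50% of 4,424 = 2,212; 2,217 present. Satisfied.
Vote: requires three-fourths of the votes cast (2,217 − 87 abstaining = 2,130); 3/4 of 2130 = 1597.50, rounded up to 1598, so 1,598 needed; 1,597 in favor. Not satisfied.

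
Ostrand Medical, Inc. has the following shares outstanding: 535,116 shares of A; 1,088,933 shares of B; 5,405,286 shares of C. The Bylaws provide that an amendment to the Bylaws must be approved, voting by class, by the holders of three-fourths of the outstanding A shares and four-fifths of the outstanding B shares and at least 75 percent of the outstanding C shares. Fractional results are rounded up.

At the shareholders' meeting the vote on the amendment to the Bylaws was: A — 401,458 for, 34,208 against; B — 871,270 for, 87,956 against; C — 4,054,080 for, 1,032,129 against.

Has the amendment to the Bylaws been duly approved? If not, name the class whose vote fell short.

A: 3/4 of 535116 = 401337; 401,337 required, 401,458 in favor — approved.
B: 4/5 of 1088933 = 871146.40, rounded up to 871147; 871,147 required, 871,270 in favor — approved.
C: 3/4 of 5405286 = 4053964.50, rounded up to 4053965; 4,053,965 required, 4,054,080 in favor — approved.

Approved — every class gave the required vote.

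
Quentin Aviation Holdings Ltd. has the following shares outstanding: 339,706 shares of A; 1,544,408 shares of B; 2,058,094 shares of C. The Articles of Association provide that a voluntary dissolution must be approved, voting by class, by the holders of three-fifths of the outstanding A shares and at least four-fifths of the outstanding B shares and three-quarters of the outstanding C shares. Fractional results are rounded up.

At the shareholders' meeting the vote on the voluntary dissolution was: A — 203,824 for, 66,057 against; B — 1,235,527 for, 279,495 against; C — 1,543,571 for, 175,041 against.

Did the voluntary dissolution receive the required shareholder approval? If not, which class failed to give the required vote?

Approved — every class gave the required vote.

A: 3/5 of 339706 = 203823.60, rounded up to 203824; 203,824 required, 203,824 in favor — approved.
B: 4/5 of 1544408 = 1235526.40, rounded up to 1235527; 1,235,527 required, 1,235,527 in favor — approved.
C: 3/4 of 2058094 = 1543570.50, rounded up to 1543571; 1,543,571 required, 1,543,571 in favor — approved.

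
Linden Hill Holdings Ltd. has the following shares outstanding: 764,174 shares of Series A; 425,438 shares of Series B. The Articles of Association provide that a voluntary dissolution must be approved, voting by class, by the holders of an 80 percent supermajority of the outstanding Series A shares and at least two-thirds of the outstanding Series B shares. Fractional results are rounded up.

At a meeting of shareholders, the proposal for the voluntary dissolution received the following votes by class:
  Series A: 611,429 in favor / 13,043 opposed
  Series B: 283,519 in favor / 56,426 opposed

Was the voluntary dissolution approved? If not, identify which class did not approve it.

Series A: 4/5 of 764174 = 611339.20, rounded up to 611340; 611,340 required, 611,429 in favor — approved.
Series B: 2/3 of 425438 = 283625.33, rounded up to 283626; 283,626 required, 283,519 in favor — not approved.

Not approved — the Series B shares did not give the required vote.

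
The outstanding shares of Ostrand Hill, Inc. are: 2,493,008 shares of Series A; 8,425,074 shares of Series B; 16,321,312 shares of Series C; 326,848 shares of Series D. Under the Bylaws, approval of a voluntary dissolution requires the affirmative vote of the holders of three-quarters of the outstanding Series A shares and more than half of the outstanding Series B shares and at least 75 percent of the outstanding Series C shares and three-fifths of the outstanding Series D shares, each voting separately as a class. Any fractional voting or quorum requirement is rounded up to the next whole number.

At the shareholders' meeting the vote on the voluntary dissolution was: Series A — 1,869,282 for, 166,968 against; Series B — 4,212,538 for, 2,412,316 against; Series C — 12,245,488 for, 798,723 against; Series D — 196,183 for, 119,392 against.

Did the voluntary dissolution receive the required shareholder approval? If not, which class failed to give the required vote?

Not approved — the Series A shares did not give the required vote.

Series A: 3/4 of 2493008 = 1869756; 1,869,756 required, 1,869,282 in favor — not approved.
Series B: a majority of 8425074 is 4212538; 4,212,538 required, 4,212,538 in favor — approved.
Series C: 3/4 of 16321312 = 12240984; 12,240,984 required, 12,245,488 in favor — approved.
Series D: 3/5 of 326848 = 196108.80, rounded up to 196109; 196,109 required, 196,183 in favor — approved.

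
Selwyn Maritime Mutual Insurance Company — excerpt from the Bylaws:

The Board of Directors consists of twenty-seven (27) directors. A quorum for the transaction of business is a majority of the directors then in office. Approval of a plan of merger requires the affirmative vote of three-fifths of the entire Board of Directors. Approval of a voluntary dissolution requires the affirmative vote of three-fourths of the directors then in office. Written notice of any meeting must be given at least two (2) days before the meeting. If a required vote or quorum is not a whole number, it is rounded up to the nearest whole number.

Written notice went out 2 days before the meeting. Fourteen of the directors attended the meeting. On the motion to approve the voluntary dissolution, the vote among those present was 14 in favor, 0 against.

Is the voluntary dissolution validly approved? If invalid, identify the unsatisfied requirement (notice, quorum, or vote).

Invalid — vote requirement not satisfied.

Notice: 2 days given; 2 required (2 ≥ 2). Satisfied.
Quorum: 14 present; quorum is 14. Satisfied.
Vote: the voluntary dissolution requires three-fourths of the directors then in office (27). 3/4 of 27 = 20.25, rounded up to 21, so 21 affirmative votes are needed; 14 voted in favor. Not satisfied.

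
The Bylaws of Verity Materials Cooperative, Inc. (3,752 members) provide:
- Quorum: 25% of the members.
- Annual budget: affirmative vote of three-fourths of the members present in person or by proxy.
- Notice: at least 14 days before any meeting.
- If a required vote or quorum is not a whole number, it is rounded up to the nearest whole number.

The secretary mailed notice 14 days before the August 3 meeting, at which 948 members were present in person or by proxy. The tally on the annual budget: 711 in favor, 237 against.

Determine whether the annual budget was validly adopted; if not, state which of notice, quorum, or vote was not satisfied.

Notice: 14 days given; 14 required. Satisfied.
Quorum: 25% of 3,752 = 938; 948 present. Satisfied.
Vote: requires three-fourths of those present (948); 3/4 of 948 = 711, so 711 needed; 711 in favor. Satisfied.

Valid — all requirements satisfied.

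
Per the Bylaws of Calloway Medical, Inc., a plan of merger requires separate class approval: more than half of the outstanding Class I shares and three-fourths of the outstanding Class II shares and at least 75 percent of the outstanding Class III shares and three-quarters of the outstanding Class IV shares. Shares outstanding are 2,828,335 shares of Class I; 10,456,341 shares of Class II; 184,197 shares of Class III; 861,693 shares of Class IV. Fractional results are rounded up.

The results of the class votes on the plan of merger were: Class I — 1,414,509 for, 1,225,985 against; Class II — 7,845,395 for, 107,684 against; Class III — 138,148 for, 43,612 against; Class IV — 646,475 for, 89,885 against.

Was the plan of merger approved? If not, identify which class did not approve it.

Class I: a majority of 2828335 is 1414168; 1,414,168 required, 1,414,509 in favor — approved.
Class II: 3/4 of 10456341 = 7842255.75, rounded up to 7842256; 7,842,256 required, 7,845,395 in favor — approved.
Class III: 3/4 of 184197 = 138147.75, rounded up to 138148; 138,148 required, 138,148 in favor — approved.
Class IV: 3/4 of 861693 = 646269.75, rounded up to 646270; 646,270 required, 646,475 in favor — approved.

Approved — every class gave the required vote.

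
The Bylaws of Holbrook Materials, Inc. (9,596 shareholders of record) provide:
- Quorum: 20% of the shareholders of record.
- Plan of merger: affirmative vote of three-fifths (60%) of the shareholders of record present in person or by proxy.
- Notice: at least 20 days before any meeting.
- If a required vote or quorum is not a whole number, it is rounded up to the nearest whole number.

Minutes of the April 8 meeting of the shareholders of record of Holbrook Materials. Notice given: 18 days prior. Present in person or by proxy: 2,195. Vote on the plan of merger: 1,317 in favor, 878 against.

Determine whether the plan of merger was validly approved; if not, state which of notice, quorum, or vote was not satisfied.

Invalid — notice requirement not satisfied.

Notice: 18 days given; 20 required. Not satisfied.
Quorum: 20% of 9,596 = 1,919.20, rounded up to 1,920; 2,195 present. Satisfied.
Vote: requires three-fifths of those present (2,195); 3/5 of 2195 = 1317, so 1,317 needed; 1,317 in favor. Satisfied.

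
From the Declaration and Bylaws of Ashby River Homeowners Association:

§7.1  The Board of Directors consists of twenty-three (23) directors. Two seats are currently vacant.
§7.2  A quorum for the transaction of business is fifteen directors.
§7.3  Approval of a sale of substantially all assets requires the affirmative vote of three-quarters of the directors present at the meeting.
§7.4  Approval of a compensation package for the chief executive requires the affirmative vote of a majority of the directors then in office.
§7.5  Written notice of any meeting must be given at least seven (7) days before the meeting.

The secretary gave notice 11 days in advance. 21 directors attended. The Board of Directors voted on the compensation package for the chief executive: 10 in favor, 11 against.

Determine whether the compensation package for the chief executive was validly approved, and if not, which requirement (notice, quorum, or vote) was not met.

Notice: 11 days given; 7 required (11 ≥ 7). Satisfied.
Quorum: 21 present; quorum is 15. Satisfied.
Vote: the compensation package for the chief executive requires a majority of the directors then in office (21). A majority of 21 is 11, so 11 affirmative votes are needed; 10 voted in favor. Not satisfied.

Invalid — vote requirement not satisfied.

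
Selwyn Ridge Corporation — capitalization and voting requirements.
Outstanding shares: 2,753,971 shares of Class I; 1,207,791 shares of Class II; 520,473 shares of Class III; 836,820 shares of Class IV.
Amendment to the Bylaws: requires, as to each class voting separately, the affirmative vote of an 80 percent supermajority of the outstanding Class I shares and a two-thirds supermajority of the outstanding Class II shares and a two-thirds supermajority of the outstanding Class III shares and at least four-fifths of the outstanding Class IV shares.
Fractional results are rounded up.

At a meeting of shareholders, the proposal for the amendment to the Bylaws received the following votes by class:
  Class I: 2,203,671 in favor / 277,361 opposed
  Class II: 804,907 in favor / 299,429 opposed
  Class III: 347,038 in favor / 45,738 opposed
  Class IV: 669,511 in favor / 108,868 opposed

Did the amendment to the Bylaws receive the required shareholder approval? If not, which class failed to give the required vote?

Class I: 4/5 of 2753971 = 2203176.80, rounded up to 2203177; 2,203,177 required, 2,203,671 in favor — approved.
Class II: 2/3 of 1207791 = 805194; 805,194 required, 804,907 in favor — not approved.
Class III: 2/3 of 520473 = 346982; 346,982 required, 347,038 in favor — approved.
Class IV: 4/5 of 836820 = 669456; 669,456 required, 669,511 in favor — approved.

Not approved — the Class II shares did not give the required vote.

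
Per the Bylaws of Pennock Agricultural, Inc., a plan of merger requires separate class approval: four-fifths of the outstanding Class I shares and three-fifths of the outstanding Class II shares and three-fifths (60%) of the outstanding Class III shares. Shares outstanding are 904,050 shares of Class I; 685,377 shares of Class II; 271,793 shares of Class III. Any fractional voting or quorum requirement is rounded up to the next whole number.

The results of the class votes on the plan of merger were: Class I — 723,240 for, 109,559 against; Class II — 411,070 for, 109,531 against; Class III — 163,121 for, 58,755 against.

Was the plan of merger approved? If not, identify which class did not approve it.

Class I: 4/5 of 904050 = 723240; 723,240 required, 723,240 in favor — approved.
Class II: 3/5 of 685377 = 411226.20, rounded up to 411227; 411,227 required, 411,070 in favor — not approved.
Class III: 3/5 of 271793 = 163075.80, rounded up to 163076; 163,076 required, 163,121 in favor — approved.

Not approved — the Class II shares did not give the required vote.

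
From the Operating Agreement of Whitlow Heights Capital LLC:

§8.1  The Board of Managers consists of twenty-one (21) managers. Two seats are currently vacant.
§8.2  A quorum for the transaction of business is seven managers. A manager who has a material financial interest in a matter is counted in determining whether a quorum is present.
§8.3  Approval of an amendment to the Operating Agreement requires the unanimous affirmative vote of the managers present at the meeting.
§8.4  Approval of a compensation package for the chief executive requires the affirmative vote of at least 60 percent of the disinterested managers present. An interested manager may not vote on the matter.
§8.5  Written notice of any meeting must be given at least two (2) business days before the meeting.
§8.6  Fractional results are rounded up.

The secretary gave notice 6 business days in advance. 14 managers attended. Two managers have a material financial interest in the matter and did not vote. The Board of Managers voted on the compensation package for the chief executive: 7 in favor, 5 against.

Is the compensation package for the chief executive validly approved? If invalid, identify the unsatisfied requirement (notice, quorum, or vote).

Invalid — vote requirement not satisfied.

Notice: 6 business days given; 2 required (6 ≥ 2). Satisfied.
Quorum: 14 present (interested managers count toward quorum); quorum is 7. Satisfied.
Vote: the compensation package for the chief executive requires three-fifths of the disinterested managers present (14 − 2 = 12). 3/5 of 12 = 7.20, rounded up to 8, so 8 affirmative votes are needed; 7 voted in favor. Not satisfied.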